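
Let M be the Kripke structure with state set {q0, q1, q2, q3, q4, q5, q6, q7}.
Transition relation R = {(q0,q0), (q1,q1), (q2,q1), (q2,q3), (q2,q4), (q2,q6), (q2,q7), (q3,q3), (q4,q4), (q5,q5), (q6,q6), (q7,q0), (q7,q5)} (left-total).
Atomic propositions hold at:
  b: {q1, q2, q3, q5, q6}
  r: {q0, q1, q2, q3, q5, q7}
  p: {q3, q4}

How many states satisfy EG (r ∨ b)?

7

Sat(r ∨ b) = {q0, q1, q2, q3, q5, q6, q7}
EG (r ∨ b): greatest fixpoint, start Z0 = {q0, q1, q2, q3, q5, q6, q7}, keep only states in Sat with some successor in Z. Already a fixed point.
Sat(EG (r ∨ b)) = {q0, q1, q2, q3, q5, q6, q7}
|Sat(EG (r ∨ b))| = |{q0, q1, q2, q3, q5, q6, q7}| = 7.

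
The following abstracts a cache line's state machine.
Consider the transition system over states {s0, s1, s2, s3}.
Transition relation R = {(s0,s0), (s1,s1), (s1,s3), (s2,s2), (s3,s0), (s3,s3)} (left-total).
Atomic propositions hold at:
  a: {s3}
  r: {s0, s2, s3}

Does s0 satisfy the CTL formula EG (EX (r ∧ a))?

Sat(r ∧ a) = {s3}
Sat(EX (r ∧ a)) = {s : some successor in {s3}} = {s1, s3}
EG (EX (r ∧ a)): greatest fixpoint, start Z0 = {s1, s3}, keep only states in Sat with some successor in Z. Already a fixed point.
Sat(EG (EX (r ∧ a))) = {s1, s3}
s0 ∉ Sat(EG (EX (r ∧ a))) = {s1, s3}, so the formula does not hold at s0.

No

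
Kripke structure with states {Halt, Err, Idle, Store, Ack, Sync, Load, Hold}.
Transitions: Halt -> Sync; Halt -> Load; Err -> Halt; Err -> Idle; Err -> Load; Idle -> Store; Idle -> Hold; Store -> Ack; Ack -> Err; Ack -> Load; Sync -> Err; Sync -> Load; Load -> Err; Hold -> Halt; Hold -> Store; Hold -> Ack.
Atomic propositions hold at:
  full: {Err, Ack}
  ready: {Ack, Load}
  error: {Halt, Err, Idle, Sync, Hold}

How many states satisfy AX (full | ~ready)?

4

Sat(~ready) = {Halt, Err, Idle, Store, Sync, Hold}
Sat(full | ~ready) = {Halt, Err, Idle, Store, Ack, Sync, Hold}
Sat(AX (full | ~ready)) = {s : every successor in {Halt, Err, Idle, Store, Ack, Sync, Hold}} = {Idle, Store, Load, Hold}
|Sat(AX (full | ~ready))| = |{Idle, Store, Load, Hold}| = 4.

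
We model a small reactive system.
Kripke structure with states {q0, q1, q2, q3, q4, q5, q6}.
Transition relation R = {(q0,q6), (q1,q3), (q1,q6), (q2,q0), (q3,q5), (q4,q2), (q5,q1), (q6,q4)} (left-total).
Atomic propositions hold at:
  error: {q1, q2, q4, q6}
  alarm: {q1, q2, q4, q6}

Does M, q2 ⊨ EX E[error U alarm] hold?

E[error U alarm]: least fixpoint, start Z0 = Sat(alarm) = {q1, q2, q4, q6}, add states in Sat(error) with some successor in Z. Already a fixed point.
Sat(E[error U alarm]) = {q1, q2, q4, q6}
Sat(EX E[error U alarm]) = {s : some successor in {q1, q2, q4, q6}} = {q0, q1, q4, q5, q6}
q2 ∉ Sat(EX E[error U alarm]) = {q0, q1, q4, q5, q6}, so the formula does not hold at q2.

No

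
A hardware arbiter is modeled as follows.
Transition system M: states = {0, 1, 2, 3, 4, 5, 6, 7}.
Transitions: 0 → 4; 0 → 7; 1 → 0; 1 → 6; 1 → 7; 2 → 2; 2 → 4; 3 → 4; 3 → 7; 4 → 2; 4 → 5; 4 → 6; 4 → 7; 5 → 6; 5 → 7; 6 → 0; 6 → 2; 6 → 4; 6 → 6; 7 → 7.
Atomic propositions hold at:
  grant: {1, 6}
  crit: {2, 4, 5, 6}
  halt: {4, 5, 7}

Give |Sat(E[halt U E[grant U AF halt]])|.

7

AF halt: least fixpoint, start Z0 = {4, 5, 7}, add states with every successor in Z. Z1 = {0, 3, 4, 5, 7}; fixed.
Sat(AF halt) = {0, 3, 4, 5, 7}
E[grant U AF halt]: least fixpoint, start Z0 = Sat(AF halt) = {0, 3, 4, 5, 7}, add states in Sat(grant) with some successor in Z. Z1 = {0, 1, 3, 4, 5, 6, 7}; fixed.
Sat(E[grant U AF halt]) = {0, 1, 3, 4, 5, 6, 7}
E[halt U E[grant U AF halt]]: least fixpoint, start Z0 = Sat(E[grant U AF halt]) = {0, 1, 3, 4, 5, 6, 7}, add states in Sat(halt) with some successor in Z. Already a fixed point.
Sat(E[halt U E[grant U AF halt]]) = {0, 1, 3, 4, 5, 6, 7}
|Sat(E[halt U E[grant U AF halt]])| = |{0, 1, 3, 4, 5, 6, 7}| = 7.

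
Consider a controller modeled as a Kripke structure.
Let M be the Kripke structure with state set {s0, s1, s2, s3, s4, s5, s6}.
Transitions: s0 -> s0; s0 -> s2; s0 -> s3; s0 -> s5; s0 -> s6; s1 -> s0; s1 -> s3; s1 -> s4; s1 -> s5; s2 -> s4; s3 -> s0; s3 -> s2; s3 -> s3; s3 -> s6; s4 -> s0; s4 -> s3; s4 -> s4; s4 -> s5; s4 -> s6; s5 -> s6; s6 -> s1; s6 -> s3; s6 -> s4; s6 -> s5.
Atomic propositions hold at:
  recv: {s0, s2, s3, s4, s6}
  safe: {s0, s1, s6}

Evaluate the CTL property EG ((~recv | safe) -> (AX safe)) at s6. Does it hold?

Sat(~recv) = {s1, s5}
Sat(~recv | safe) = {s0, s1, s5, s6}
Sat(AX safe) = {s : every successor in {s0, s1, s6}} = {s5}
Sat((~recv | safe) -> (AX safe)) = {s2, s3, s4, s5}
EG ((~recv | safe) -> (AX safe)): greatest fixpoint, start Z0 = {s2, s3, s4, s5}, keep only states in Sat with some successor in Z. Z1 = {s2, s3, s4}; fixed.
Sat(EG ((~recv | safe) -> (AX safe))) = {s2, s3, s4}
s6 ∉ Sat(EG ((~recv | safe) -> (AX safe))) = {s2, s3, s4}, so the formula does not hold at s6.

No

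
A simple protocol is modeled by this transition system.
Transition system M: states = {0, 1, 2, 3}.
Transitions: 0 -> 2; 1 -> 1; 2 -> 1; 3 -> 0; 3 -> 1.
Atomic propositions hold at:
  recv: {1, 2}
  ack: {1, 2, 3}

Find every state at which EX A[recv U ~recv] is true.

Sat(~recv) = {0, 3}
A[recv U ~recv]: least fixpoint, start Z0 = Sat(~recv) = {0, 3}, add states in Sat(recv) with every successor in Z. Already a fixed point.
Sat(A[recv U ~recv]) = {0, 3}
Sat(EX A[recv U ~recv]) = {s : some successor in {0, 3}} = {3}

{3}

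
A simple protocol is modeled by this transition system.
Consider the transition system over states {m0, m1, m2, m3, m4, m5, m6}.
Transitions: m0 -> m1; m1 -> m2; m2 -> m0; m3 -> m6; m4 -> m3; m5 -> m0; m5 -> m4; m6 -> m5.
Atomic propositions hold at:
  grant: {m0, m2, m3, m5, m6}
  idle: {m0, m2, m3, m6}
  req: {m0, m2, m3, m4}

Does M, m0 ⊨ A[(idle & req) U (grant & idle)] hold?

Sat(idle & req) = {m0, m2, m3}
Sat(grant & idle) = {m0, m2, m3, m6}
A[(idle & req) U (grant & idle)]: least fixpoint, start Z0 = Sat((grant & idle)) = {m0, m2, m3, m6}, add states in Sat(idle & req) with every successor in Z. Already a fixed point.
Sat(A[(idle & req) U (grant & idle)]) = {m0, m2, m3, m6}
m0 ∈ Sat(A[(idle & req) U (grant & idle)]) = {m0, m2, m3, m6}, so the formula holds at m0.

Yes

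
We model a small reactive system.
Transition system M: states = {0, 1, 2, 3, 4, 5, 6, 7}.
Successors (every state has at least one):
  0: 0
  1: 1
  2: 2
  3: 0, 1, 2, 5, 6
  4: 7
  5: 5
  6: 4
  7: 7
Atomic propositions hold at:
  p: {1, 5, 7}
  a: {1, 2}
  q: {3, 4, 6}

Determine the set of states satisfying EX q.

{3, 6}

Sat(EX q) = {s : some successor in {3, 4, 6}} = {3, 6}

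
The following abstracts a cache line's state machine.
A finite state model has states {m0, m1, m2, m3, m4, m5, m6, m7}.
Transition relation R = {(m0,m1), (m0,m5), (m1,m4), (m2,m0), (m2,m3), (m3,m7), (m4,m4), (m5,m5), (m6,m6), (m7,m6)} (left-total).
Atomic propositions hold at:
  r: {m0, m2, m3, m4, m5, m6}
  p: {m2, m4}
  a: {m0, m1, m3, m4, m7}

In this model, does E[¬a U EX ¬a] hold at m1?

Sat(¬a) = {m2, m5, m6}
Sat(EX ¬a) = {s : some successor in {m2, m5, m6}} = {m0, m5, m6, m7}
E[¬a U EX ¬a]: least fixpoint, start Z0 = Sat(EX ¬a) = {m0, m5, m6, m7}, add states in Sat(¬a) with some successor in Z. Z1 = {m0, m2, m5, m6, m7}; fixed.
Sat(E[¬a U EX ¬a]) = {m0, m2, m5, m6, m7}
m1 ∉ Sat(E[¬a U EX ¬a]) = {m0, m2, m5, m6, m7}, so the formula does not hold at m1.

No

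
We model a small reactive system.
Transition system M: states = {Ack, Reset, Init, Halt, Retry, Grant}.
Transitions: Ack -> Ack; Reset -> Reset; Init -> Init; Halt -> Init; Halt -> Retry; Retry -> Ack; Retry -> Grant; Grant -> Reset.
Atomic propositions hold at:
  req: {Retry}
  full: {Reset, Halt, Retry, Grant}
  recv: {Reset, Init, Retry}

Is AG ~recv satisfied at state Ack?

Yes

Sat(~recv) = {Ack, Halt, Grant}
AG ~recv: greatest fixpoint, start Z0 = {Ack, Halt, Grant}, keep only states in Sat with every successor in Z. Z1 = {Ack}; fixed.
Sat(AG ~recv) = {Ack}
Ack ∈ Sat(AG ~recv) = {Ack}, so the formula holds at Ack.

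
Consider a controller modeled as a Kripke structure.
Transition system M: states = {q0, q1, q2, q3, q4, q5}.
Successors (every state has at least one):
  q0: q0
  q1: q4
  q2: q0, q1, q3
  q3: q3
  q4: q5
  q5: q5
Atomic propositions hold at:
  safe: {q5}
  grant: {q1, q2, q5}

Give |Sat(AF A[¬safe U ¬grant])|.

5

Sat(¬safe) = {q0, q1, q2, q3, q4}
Sat(¬grant) = {q0, q3, q4}
A[¬safe U ¬grant]: least fixpoint, start Z0 = Sat(¬grant) = {q0, q3, q4}, add states in Sat(¬safe) with every successor in Z. Z1 = {q0, q1, q3, q4}; Z2 = {q0, q1, q2, q3, q4}; fixed.
Sat(A[¬safe U ¬grant]) = {q0, q1, q2, q3, q4}
AF A[¬safe U ¬grant]: least fixpoint, start Z0 = {q0, q1, q2, q3, q4}, add states with every successor in Z. Already a fixed point.
Sat(AF A[¬safe U ¬grant]) = {q0, q1, q2, q3, q4}
|Sat(AF A[¬safe U ¬grant])| = |{q0, q1, q2, q3, q4}| = 5.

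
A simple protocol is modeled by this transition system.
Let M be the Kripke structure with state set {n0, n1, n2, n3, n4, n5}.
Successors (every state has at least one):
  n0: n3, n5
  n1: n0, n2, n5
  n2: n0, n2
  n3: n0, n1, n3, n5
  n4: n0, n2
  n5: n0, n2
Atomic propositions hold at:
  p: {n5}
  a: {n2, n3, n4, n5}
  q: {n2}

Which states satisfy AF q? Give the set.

{n2}

AF q: least fixpoint, start Z0 = {n2}, add states with every successor in Z. Already a fixed point.
Sat(AF q) = {n2}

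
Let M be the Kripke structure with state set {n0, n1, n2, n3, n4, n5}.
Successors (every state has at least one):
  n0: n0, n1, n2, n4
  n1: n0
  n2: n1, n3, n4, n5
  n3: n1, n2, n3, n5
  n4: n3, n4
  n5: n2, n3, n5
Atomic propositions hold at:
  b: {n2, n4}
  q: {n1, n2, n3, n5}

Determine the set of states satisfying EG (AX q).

{n3, n5}

Sat(AX q) = {s : every successor in {n1, n2, n3, n5}} = {n3, n5}
EG (AX q): greatest fixpoint, start Z0 = {n3, n5}, keep only states in Sat with some successor in Z. Already a fixed point.
Sat(EG (AX q)) = {n3, n5}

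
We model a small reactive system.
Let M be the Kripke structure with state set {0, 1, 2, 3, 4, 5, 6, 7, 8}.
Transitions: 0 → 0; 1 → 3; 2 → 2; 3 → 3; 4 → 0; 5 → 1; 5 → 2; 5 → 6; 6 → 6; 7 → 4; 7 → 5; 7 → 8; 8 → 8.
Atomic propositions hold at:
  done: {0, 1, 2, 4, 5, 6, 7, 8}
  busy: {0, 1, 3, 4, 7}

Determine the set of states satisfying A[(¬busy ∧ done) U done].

Sat(¬busy) = {2, 5, 6, 8}
Sat(¬busy ∧ done) = {2, 5, 6, 8}
A[(¬busy ∧ done) U done]: least fixpoint, start Z0 = Sat(done) = {0, 1, 2, 4, 5, 6, 7, 8}, add states in Sat(¬busy ∧ done) with every successor in Z. Already a fixed point.
Sat(A[(¬busy ∧ done) U done]) = {0, 1, 2, 4, 5, 6, 7, 8}

{0, 1, 2, 4, 5, 6, 7, 8}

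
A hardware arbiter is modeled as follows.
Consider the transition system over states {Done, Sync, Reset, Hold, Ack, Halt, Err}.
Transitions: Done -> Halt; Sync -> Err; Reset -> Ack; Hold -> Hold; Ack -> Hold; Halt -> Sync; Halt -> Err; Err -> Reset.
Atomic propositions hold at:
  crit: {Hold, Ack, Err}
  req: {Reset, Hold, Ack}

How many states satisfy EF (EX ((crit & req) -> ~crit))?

Sat(crit & req) = {Hold, Ack}
Sat(~crit) = {Done, Sync, Reset, Halt}
Sat((crit & req) -> ~crit) = {Done, Sync, Reset, Halt, Err}
Sat(EX ((crit & req) -> ~crit)) = {s : some successor in {Done, Sync, Reset, Halt, Err}} = {Done, Sync, Halt, Err}
EF (EX ((crit & req) -> ~crit)): least fixpoint, start Z0 = {Done, Sync, Halt, Err}, add states with some successor in Z. Already a fixed point.
Sat(EF (EX ((crit & req) -> ~crit))) = {Done, Sync, Halt, Err}
|Sat(EF (EX ((crit & req) -> ~crit)))| = |{Done, Sync, Halt, Err}| = 4.

4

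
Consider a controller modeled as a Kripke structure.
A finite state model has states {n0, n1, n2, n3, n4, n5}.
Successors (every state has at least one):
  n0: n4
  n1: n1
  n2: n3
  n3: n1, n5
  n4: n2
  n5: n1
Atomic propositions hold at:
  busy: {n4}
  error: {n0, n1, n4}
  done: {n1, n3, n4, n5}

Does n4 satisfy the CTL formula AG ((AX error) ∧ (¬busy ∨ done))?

No

Sat(AX error) = {s : every successor in {n0, n1, n4}} = {n0, n1, n5}
Sat(¬busy) = {n0, n1, n2, n3, n5}
Sat(¬busy ∨ done) = {n0, n1, n2, n3, n4, n5}
Sat((AX error) ∧ (¬busy ∨ done)) = {n0, n1, n5}
AG ((AX error) ∧ (¬busy ∨ done)): greatest fixpoint, start Z0 = {n0, n1, n5}, keep only states in Sat with every successor in Z. Z1 = {n1, n5}; fixed.
Sat(AG ((AX error) ∧ (¬busy ∨ done))) = {n1, n5}
n4 ∉ Sat(AG ((AX error) ∧ (¬busy ∨ done))) = {n1, n5}, so the formula does not hold at n4.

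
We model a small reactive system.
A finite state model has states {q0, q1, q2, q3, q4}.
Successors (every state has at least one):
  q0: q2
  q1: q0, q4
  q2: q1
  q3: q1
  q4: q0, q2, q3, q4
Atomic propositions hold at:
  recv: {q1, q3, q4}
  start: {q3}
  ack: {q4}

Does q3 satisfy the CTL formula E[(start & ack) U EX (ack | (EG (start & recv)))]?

Sat(start & ack) = ∅
Sat(start & recv) = {q3}
EG (start & recv): greatest fixpoint, start Z0 = {q3}, keep only states in Sat with some successor in Z. Z1 = ∅; fixed.
Sat(EG (start & recv)) = ∅
Sat(ack | (EG (start & recv))) = {q4}
Sat(EX (ack | (EG (start & recv)))) = {s : some successor in {q4}} = {q1, q4}
E[(start & ack) U EX (ack | (EG (start & recv)))]: least fixpoint, start Z0 = Sat(EX (ack | (EG (start & recv)))) = {q1, q4}, add states in Sat(start & ack) with some successor in Z. Already a fixed point.
Sat(E[(start & ack) U EX (ack | (EG (start & recv)))]) = {q1, q4}
q3 ∉ Sat(E[(start & ack) U EX (ack | (EG (start & recv)))]) = {q1, q4}, so the formula does not hold at q3.

No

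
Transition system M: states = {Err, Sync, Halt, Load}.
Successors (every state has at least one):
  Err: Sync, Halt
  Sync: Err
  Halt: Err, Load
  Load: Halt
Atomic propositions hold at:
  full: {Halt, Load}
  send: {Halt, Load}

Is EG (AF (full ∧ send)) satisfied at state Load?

Yes

Sat(full ∧ send) = {Halt, Load}
AF (full ∧ send): least fixpoint, start Z0 = {Halt, Load}, add states with every successor in Z. Already a fixed point.
Sat(AF (full ∧ send)) = {Halt, Load}
EG (AF (full ∧ send)): greatest fixpoint, start Z0 = {Halt, Load}, keep only states in Sat with some successor in Z. Already a fixed point.
Sat(EG (AF (full ∧ send))) = {Halt, Load}
Load ∈ Sat(EG (AF (full ∧ send))) = {Halt, Load}, so the formula holds at Load.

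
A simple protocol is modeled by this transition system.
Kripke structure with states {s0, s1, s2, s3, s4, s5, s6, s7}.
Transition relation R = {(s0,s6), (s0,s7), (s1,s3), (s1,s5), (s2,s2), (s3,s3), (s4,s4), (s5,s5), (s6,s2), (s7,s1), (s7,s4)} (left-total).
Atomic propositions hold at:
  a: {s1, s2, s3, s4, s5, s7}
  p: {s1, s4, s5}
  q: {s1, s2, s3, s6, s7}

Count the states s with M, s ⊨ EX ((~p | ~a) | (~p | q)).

Sat(~p) = {s0, s2, s3, s6, s7}
Sat(~a) = {s0, s6}
Sat(~p | ~a) = {s0, s2, s3, s6, s7}
Sat(~p | q) = {s0, s1, s2, s3, s6, s7}
Sat((~p | ~a) | (~p | q)) = {s0, s1, s2, s3, s6, s7}
Sat(EX ((~p | ~a) | (~p | q))) = {s : some successor in {s0, s1, s2, s3, s6, s7}} = {s0, s1, s2, s3, s6, s7}
|Sat(EX ((~p | ~a) | (~p | q)))| = |{s0, s1, s2, s3, s6, s7}| = 6.

6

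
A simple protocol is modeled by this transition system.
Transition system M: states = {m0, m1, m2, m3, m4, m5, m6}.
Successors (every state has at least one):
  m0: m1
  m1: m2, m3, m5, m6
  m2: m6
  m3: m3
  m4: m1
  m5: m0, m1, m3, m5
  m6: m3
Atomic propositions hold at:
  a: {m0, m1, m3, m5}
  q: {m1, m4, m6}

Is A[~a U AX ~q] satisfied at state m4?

Sat(~a) = {m2, m4, m6}
Sat(~q) = {m0, m2, m3, m5}
Sat(AX ~q) = {s : every successor in {m0, m2, m3, m5}} = {m3, m6}
A[~a U AX ~q]: least fixpoint, start Z0 = Sat(AX ~q) = {m3, m6}, add states in Sat(~a) with every successor in Z. Z1 = {m2, m3, m6}; fixed.
Sat(A[~a U AX ~q]) = {m2, m3, m6}
m4 ∉ Sat(A[~a U AX ~q]) = {m2, m3, m6}, so the formula does not hold at m4.

No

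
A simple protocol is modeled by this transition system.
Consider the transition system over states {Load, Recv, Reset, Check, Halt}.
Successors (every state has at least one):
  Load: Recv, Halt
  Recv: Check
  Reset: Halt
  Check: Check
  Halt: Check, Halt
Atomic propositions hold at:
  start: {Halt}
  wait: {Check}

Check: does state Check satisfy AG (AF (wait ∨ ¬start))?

Yes

Sat(¬start) = {Load, Recv, Reset, Check}
Sat(wait ∨ ¬start) = {Load, Recv, Reset, Check}
AF (wait ∨ ¬start): least fixpoint, start Z0 = {Load, Recv, Reset, Check}, add states with every successor in Z. Already a fixed point.
Sat(AF (wait ∨ ¬start)) = {Load, Recv, Reset, Check}
AG (AF (wait ∨ ¬start)): greatest fixpoint, start Z0 = {Load, Recv, Reset, Check}, keep only states in Sat with every successor in Z. Z1 = {Recv, Check}; fixed.
Sat(AG (AF (wait ∨ ¬start))) = {Recv, Check}
Check ∈ Sat(AG (AF (wait ∨ ¬start))) = {Recv, Check}, so the formula holds at Check.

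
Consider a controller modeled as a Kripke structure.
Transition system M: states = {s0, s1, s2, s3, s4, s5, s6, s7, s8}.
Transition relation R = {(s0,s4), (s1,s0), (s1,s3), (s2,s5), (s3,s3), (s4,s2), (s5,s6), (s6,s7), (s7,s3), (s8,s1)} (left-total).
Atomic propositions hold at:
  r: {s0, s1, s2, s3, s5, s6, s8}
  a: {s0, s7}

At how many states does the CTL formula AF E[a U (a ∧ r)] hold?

Sat(a ∧ r) = {s0}
E[a U (a ∧ r)]: least fixpoint, start Z0 = Sat((a ∧ r)) = {s0}, add states in Sat(a) with some successor in Z. Already a fixed point.
Sat(E[a U (a ∧ r)]) = {s0}
AF E[a U (a ∧ r)]: least fixpoint, start Z0 = {s0}, add states with every successor in Z. Already a fixed point.
Sat(AF E[a U (a ∧ r)]) = {s0}
|Sat(AF E[a U (a ∧ r)])| = |{s0}| = 1.

1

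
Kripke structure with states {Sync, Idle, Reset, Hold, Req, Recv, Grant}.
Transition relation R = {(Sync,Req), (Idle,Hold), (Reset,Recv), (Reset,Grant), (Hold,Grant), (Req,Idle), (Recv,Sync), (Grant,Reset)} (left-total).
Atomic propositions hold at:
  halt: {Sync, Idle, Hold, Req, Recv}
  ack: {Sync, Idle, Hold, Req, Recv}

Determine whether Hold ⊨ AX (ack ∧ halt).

Sat(ack ∧ halt) = {Sync, Idle, Hold, Req, Recv}
Sat(AX (ack ∧ halt)) = {s : every successor in {Sync, Idle, Hold, Req, Recv}} = {Sync, Idle, Req, Recv}
Hold ∉ Sat(AX (ack ∧ halt)) = {Sync, Idle, Req, Recv}, so the formula does not hold at Hold.

No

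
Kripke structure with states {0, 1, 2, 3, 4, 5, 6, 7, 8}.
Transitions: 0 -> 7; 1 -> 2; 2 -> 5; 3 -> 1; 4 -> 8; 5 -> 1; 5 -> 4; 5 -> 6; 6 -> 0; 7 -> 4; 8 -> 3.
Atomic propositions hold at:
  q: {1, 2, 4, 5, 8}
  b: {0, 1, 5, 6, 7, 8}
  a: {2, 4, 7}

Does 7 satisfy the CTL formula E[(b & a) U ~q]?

Yes

Sat(b & a) = {7}
Sat(~q) = {0, 3, 6, 7}
E[(b & a) U ~q]: least fixpoint, start Z0 = Sat(~q) = {0, 3, 6, 7}, add states in Sat(b & a) with some successor in Z. Already a fixed point.
Sat(E[(b & a) U ~q]) = {0, 3, 6, 7}
7 ∈ Sat(E[(b & a) U ~q]) = {0, 3, 6, 7}, so the formula holds at 7.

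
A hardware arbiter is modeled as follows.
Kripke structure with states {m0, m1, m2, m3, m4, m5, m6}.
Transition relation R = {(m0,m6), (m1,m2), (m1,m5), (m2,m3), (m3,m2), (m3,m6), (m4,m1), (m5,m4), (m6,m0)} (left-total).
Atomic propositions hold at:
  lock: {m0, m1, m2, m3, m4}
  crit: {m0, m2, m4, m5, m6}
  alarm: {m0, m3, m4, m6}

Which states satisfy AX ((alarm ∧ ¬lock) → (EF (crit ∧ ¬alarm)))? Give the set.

Sat(¬lock) = {m5, m6}
Sat(alarm ∧ ¬lock) = {m6}
Sat(¬alarm) = {m1, m2, m5}
Sat(crit ∧ ¬alarm) = {m2, m5}
EF (crit ∧ ¬alarm): least fixpoint, start Z0 = {m2, m5}, add states with some successor in Z. Z1 = {m1, m2, m3, m5}; Z2 = {m1, m2, m3, m4, m5}; fixed.
Sat(EF (crit ∧ ¬alarm)) = {m1, m2, m3, m4, m5}
Sat((alarm ∧ ¬lock) → (EF (crit ∧ ¬alarm))) = {m0, m1, m2, m3, m4, m5}
Sat(AX ((alarm ∧ ¬lock) → (EF (crit ∧ ¬alarm)))) = {s : every successor in {m0, m1, m2, m3, m4, m5}} = {m1, m2, m4, m5, m6}

{m1, m2, m4, m5, m6}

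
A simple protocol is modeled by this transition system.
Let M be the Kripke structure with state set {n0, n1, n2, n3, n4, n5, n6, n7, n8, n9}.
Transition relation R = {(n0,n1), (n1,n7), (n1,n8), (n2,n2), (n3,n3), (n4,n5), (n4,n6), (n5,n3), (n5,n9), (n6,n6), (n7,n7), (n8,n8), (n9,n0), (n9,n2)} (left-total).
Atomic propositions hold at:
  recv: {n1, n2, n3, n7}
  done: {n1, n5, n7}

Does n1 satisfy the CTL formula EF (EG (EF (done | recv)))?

Sat(done | recv) = {n1, n2, n3, n5, n7}
EF (done | recv): least fixpoint, start Z0 = {n1, n2, n3, n5, n7}, add states with some successor in Z. Z1 = {n0, n1, n2, n3, n4, n5, n7, n9}; fixed.
Sat(EF (done | recv)) = {n0, n1, n2, n3, n4, n5, n7, n9}
EG (EF (done | recv)): greatest fixpoint, start Z0 = {n0, n1, n2, n3, n4, n5, n7, n9}, keep only states in Sat with some successor in Z. Already a fixed point.
Sat(EG (EF (done | recv))) = {n0, n1, n2, n3, n4, n5, n7, n9}
EF (EG (EF (done | recv))): least fixpoint, start Z0 = {n0, n1, n2, n3, n4, n5, n7, n9}, add states with some successor in Z. Already a fixed point.
Sat(EF (EG (EF (done | recv)))) = {n0, n1, n2, n3, n4, n5, n7, n9}
n1 ∈ Sat(EF (EG (EF (done | recv)))) = {n0, n1, n2, n3, n4, n5, n7, n9}, so the formula holds at n1.

Yes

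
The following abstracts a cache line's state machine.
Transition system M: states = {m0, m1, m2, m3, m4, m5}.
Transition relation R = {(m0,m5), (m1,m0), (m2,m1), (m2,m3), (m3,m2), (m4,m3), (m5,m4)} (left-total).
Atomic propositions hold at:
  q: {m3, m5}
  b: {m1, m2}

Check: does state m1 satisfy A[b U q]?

A[b U q]: least fixpoint, start Z0 = Sat(q) = {m3, m5}, add states in Sat(b) with every successor in Z. Already a fixed point.
Sat(A[b U q]) = {m3, m5}
m1 ∉ Sat(A[b U q]) = {m3, m5}, so the formula does not hold at m1.

No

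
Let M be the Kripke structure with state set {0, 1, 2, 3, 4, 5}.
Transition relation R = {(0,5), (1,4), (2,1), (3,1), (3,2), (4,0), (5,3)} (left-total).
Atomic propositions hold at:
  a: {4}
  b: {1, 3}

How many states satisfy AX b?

Sat(AX b) = {s : every successor in {1, 3}} = {2, 5}
|Sat(AX b)| = |{2, 5}| = 2.

2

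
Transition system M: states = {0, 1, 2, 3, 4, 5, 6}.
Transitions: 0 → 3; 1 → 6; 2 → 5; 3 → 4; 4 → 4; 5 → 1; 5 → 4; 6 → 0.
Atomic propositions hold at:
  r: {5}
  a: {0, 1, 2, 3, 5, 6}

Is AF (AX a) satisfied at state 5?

No

Sat(AX a) = {s : every successor in {0, 1, 2, 3, 5, 6}} = {0, 1, 2, 6}
AF (AX a): least fixpoint, start Z0 = {0, 1, 2, 6}, add states with every successor in Z. Already a fixed point.
Sat(AF (AX a)) = {0, 1, 2, 6}
5 ∉ Sat(AF (AX a)) = {0, 1, 2, 6}, so the formula does not hold at 5.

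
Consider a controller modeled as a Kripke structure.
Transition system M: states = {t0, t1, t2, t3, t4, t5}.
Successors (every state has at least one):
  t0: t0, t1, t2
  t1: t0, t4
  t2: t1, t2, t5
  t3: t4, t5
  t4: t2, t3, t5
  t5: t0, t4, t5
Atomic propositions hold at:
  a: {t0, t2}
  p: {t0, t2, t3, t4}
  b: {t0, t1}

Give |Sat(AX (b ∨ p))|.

2

Sat(b ∨ p) = {t0, t1, t2, t3, t4}
Sat(AX (b ∨ p)) = {s : every successor in {t0, t1, t2, t3, t4}} = {t0, t1}
|Sat(AX (b ∨ p))| = |{t0, t1}| = 2.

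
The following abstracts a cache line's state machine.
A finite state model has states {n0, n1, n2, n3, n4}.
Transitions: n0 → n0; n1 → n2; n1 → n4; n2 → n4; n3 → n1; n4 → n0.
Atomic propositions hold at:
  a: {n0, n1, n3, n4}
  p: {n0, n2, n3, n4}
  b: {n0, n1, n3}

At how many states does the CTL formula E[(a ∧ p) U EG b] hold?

2

Sat(a ∧ p) = {n0, n3, n4}
EG b: greatest fixpoint, start Z0 = {n0, n1, n3}, keep only states in Sat with some successor in Z. Z1 = {n0, n3}; Z2 = {n0}; fixed.
Sat(EG b) = {n0}
E[(a ∧ p) U EG b]: least fixpoint, start Z0 = Sat(EG b) = {n0}, add states in Sat(a ∧ p) with some successor in Z. Z1 = {n0, n4}; fixed.
Sat(E[(a ∧ p) U EG b]) = {n0, n4}
|Sat(E[(a ∧ p) U EG b])| = |{n0, n4}| = 2.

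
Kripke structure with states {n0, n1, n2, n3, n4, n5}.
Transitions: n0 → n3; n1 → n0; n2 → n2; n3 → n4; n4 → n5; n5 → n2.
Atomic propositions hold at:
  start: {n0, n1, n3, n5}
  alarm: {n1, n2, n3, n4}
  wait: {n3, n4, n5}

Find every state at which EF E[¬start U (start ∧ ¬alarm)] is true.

Sat(¬start) = {n2, n4}
Sat(¬alarm) = {n0, n5}
Sat(start ∧ ¬alarm) = {n0, n5}
E[¬start U (start ∧ ¬alarm)]: least fixpoint, start Z0 = Sat((start ∧ ¬alarm)) = {n0, n5}, add states in Sat(¬start) with some successor in Z. Z1 = {n0, n4, n5}; fixed.
Sat(E[¬start U (start ∧ ¬alarm)]) = {n0, n4, n5}
EF E[¬start U (start ∧ ¬alarm)]: least fixpoint, start Z0 = {n0, n4, n5}, add states with some successor in Z. Z1 = {n0, n1, n3, n4, n5}; fixed.
Sat(EF E[¬start U (start ∧ ¬alarm)]) = {n0, n1, n3, n4, n5}

{n0, n1, n3, n4, n5}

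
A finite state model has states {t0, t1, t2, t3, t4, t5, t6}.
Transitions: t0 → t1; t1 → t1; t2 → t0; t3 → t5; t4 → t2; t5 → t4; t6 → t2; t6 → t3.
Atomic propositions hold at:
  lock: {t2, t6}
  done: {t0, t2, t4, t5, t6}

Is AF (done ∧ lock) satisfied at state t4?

Yes

Sat(done ∧ lock) = {t2, t6}
AF (done ∧ lock): least fixpoint, start Z0 = {t2, t6}, add states with every successor in Z. Z1 = {t2, t4, t6}; Z2 = {t2, t4, t5, t6}; Z3 = {t2, t3, t4, t5, t6}; fixed.
Sat(AF (done ∧ lock)) = {t2, t3, t4, t5, t6}
t4 ∈ Sat(AF (done ∧ lock)) = {t2, t3, t4, t5, t6}, so the formula holds at t4.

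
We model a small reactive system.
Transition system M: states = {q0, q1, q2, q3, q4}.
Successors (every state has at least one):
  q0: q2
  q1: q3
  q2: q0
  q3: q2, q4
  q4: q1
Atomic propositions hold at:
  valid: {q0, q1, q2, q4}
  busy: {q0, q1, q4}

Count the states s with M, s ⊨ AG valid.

2

AG valid: greatest fixpoint, start Z0 = {q0, q1, q2, q4}, keep only states in Sat with every successor in Z. Z1 = {q0, q2, q4}; Z2 = {q0, q2}; fixed.
Sat(AG valid) = {q0, q2}
|Sat(AG valid)| = |{q0, q2}| = 2.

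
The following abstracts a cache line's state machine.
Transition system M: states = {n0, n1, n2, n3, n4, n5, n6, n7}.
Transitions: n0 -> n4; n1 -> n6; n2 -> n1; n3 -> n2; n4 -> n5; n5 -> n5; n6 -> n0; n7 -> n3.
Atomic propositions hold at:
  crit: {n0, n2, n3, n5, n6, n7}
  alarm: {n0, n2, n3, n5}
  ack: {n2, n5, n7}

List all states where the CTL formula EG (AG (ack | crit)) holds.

{n5}

Sat(ack | crit) = {n0, n2, n3, n5, n6, n7}
AG (ack | crit): greatest fixpoint, start Z0 = {n0, n2, n3, n5, n6, n7}, keep only states in Sat with every successor in Z. Z1 = {n3, n5, n6, n7}; Z2 = {n5, n7}; Z3 = {n5}; fixed.
Sat(AG (ack | crit)) = {n5}
EG (AG (ack | crit)): greatest fixpoint, start Z0 = {n5}, keep only states in Sat with some successor in Z. Already a fixed point.
Sat(EG (AG (ack | crit))) = {n5}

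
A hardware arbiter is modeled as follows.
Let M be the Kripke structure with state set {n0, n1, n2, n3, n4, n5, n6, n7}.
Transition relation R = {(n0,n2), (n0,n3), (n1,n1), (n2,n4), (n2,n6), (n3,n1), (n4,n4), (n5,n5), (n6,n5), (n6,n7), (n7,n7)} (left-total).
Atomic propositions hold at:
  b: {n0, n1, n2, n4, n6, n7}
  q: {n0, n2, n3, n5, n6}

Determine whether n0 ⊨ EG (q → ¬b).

Sat(¬b) = {n3, n5}
Sat(q → ¬b) = {n1, n3, n4, n5, n7}
EG (q → ¬b): greatest fixpoint, start Z0 = {n1, n3, n4, n5, n7}, keep only states in Sat with some successor in Z. Already a fixed point.
Sat(EG (q → ¬b)) = {n1, n3, n4, n5, n7}
n0 ∉ Sat(EG (q → ¬b)) = {n1, n3, n4, n5, n7}, so the formula does not hold at n0.

No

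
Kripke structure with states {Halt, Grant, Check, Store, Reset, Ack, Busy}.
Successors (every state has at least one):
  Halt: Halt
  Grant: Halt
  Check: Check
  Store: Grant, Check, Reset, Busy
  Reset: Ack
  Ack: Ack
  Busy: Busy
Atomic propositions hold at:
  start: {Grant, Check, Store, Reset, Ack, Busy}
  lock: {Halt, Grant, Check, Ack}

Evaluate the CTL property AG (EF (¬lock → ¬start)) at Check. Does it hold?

Sat(¬lock) = {Store, Reset, Busy}
Sat(¬start) = {Halt}
Sat(¬lock → ¬start) = {Halt, Grant, Check, Ack}
EF (¬lock → ¬start): least fixpoint, start Z0 = {Halt, Grant, Check, Ack}, add states with some successor in Z. Z1 = {Halt, Grant, Check, Store, Reset, Ack}; fixed.
Sat(EF (¬lock → ¬start)) = {Halt, Grant, Check, Store, Reset, Ack}
AG (EF (¬lock → ¬start)): greatest fixpoint, start Z0 = {Halt, Grant, Check, Store, Reset, Ack}, keep only states in Sat with every successor in Z. Z1 = {Halt, Grant, Check, Reset, Ack}; fixed.
Sat(AG (EF (¬lock → ¬start))) = {Halt, Grant, Check, Reset, Ack}
Check ∈ Sat(AG (EF (¬lock → ¬start))) = {Halt, Grant, Check, Reset, Ack}, so the formula holds at Check.

Yes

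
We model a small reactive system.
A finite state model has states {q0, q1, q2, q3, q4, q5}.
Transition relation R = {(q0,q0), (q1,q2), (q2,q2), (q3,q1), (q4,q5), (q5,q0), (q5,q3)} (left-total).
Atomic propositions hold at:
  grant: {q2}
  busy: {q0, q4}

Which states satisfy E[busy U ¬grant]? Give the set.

Sat(¬grant) = {q0, q1, q3, q4, q5}
E[busy U ¬grant]: least fixpoint, start Z0 = Sat(¬grant) = {q0, q1, q3, q4, q5}, add states in Sat(busy) with some successor in Z. Already a fixed point.
Sat(E[busy U ¬grant]) = {q0, q1, q3, q4, q5}

{q0, q1, q3, q4, q5}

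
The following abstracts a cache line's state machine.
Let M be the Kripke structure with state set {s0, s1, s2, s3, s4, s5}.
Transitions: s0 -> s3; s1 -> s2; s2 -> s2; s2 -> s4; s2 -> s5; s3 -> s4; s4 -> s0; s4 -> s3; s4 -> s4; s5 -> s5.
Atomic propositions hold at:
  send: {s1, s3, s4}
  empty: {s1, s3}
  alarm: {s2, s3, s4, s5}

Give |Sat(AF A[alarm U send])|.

A[alarm U send]: least fixpoint, start Z0 = Sat(send) = {s1, s3, s4}, add states in Sat(alarm) with every successor in Z. Already a fixed point.
Sat(A[alarm U send]) = {s1, s3, s4}
AF A[alarm U send]: least fixpoint, start Z0 = {s1, s3, s4}, add states with every successor in Z. Z1 = {s0, s1, s3, s4}; fixed.
Sat(AF A[alarm U send]) = {s0, s1, s3, s4}
|Sat(AF A[alarm U send])| = |{s0, s1, s3, s4}| = 4.

4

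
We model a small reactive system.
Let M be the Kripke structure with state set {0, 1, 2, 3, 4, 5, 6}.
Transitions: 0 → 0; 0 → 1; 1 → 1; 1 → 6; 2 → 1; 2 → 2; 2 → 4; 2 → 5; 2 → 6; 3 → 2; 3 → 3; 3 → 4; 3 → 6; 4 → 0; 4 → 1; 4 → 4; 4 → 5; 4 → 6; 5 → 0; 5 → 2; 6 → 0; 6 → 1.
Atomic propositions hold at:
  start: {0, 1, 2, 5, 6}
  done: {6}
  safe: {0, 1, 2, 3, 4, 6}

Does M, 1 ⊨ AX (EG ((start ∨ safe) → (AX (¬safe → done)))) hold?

Sat(start ∨ safe) = {0, 1, 2, 3, 4, 5, 6}
Sat(¬safe) = {5}
Sat(¬safe → done) = {0, 1, 2, 3, 4, 6}
Sat(AX (¬safe → done)) = {s : every successor in {0, 1, 2, 3, 4, 6}} = {0, 1, 3, 5, 6}
Sat((start ∨ safe) → (AX (¬safe → done))) = {0, 1, 3, 5, 6}
EG ((start ∨ safe) → (AX (¬safe → done))): greatest fixpoint, start Z0 = {0, 1, 3, 5, 6}, keep only states in Sat with some successor in Z. Already a fixed point.
Sat(EG ((start ∨ safe) → (AX (¬safe → done)))) = {0, 1, 3, 5, 6}
Sat(AX (EG ((start ∨ safe) → (AX (¬safe → done))))) = {s : every successor in {0, 1, 3, 5, 6}} = {0, 1, 6}
1 ∈ Sat(AX (EG ((start ∨ safe) → (AX (¬safe → done))))) = {0, 1, 6}, so the formula holds at 1.

Yes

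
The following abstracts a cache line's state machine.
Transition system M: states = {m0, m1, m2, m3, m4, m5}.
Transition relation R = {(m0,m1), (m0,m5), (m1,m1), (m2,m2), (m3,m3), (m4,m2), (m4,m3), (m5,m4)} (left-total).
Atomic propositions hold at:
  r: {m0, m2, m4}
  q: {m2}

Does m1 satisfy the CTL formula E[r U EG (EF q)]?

No

EF q: least fixpoint, start Z0 = {m2}, add states with some successor in Z. Z1 = {m2, m4}; Z2 = {m2, m4, m5}; Z3 = {m0, m2, m4, m5}; fixed.
Sat(EF q) = {m0, m2, m4, m5}
EG (EF q): greatest fixpoint, start Z0 = {m0, m2, m4, m5}, keep only states in Sat with some successor in Z. Already a fixed point.
Sat(EG (EF q)) = {m0, m2, m4, m5}
E[r U EG (EF q)]: least fixpoint, start Z0 = Sat(EG (EF q)) = {m0, m2, m4, m5}, add states in Sat(r) with some successor in Z. Already a fixed point.
Sat(E[r U EG (EF q)]) = {m0, m2, m4, m5}
m1 ∉ Sat(E[r U EG (EF q)]) = {m0, m2, m4, m5}, so the formula does not hold at m1.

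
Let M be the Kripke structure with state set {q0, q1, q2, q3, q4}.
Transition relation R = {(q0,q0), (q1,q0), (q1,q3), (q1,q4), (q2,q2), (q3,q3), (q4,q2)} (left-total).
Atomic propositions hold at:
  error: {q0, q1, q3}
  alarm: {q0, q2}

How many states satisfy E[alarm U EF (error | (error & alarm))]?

Sat(error & alarm) = {q0}
Sat(error | (error & alarm)) = {q0, q1, q3}
EF (error | (error & alarm)): least fixpoint, start Z0 = {q0, q1, q3}, add states with some successor in Z. Already a fixed point.
Sat(EF (error | (error & alarm))) = {q0, q1, q3}
E[alarm U EF (error | (error & alarm))]: least fixpoint, start Z0 = Sat(EF (error | (error & alarm))) = {q0, q1, q3}, add states in Sat(alarm) with some successor in Z. Already a fixed point.
Sat(E[alarm U EF (error | (error & alarm))]) = {q0, q1, q3}
|Sat(E[alarm U EF (error | (error & alarm))])| = |{q0, q1, q3}| = 3.

3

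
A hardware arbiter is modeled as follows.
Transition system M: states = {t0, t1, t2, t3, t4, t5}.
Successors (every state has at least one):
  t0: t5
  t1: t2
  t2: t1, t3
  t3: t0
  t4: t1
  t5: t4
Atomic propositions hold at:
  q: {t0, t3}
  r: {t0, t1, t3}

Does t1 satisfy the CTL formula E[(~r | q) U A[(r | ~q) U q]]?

No

Sat(~r) = {t2, t4, t5}
Sat(~r | q) = {t0, t2, t3, t4, t5}
Sat(~q) = {t1, t2, t4, t5}
Sat(r | ~q) = {t0, t1, t2, t3, t4, t5}
A[(r | ~q) U q]: least fixpoint, start Z0 = Sat(q) = {t0, t3}, add states in Sat(r | ~q) with every successor in Z. Already a fixed point.
Sat(A[(r | ~q) U q]) = {t0, t3}
E[(~r | q) U A[(r | ~q) U q]]: least fixpoint, start Z0 = Sat(A[(r | ~q) U q]) = {t0, t3}, add states in Sat(~r | q) with some successor in Z. Z1 = {t0, t2, t3}; fixed.
Sat(E[(~r | q) U A[(r | ~q) U q]]) = {t0, t2, t3}
t1 ∉ Sat(E[(~r | q) U A[(r | ~q) U q]]) = {t0, t2, t3}, so the formula does not hold at t1.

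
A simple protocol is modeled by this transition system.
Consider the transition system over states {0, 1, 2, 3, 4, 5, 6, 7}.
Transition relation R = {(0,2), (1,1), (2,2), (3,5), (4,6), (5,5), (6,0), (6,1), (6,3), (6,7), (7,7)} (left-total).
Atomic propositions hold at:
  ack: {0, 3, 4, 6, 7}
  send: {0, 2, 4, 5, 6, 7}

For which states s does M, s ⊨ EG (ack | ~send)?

Sat(~send) = {1, 3}
Sat(ack | ~send) = {0, 1, 3, 4, 6, 7}
EG (ack | ~send): greatest fixpoint, start Z0 = {0, 1, 3, 4, 6, 7}, keep only states in Sat with some successor in Z. Z1 = {1, 4, 6, 7}; fixed.
Sat(EG (ack | ~send)) = {1, 4, 6, 7}

{1, 4, 6, 7}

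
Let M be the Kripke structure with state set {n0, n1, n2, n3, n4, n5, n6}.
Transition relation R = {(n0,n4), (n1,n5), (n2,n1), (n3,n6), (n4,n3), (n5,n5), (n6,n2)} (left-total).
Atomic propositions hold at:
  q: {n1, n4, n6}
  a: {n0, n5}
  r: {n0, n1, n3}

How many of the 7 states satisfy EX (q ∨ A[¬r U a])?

Sat(¬r) = {n2, n4, n5, n6}
A[¬r U a]: least fixpoint, start Z0 = Sat(a) = {n0, n5}, add states in Sat(¬r) with every successor in Z. Already a fixed point.
Sat(A[¬r U a]) = {n0, n5}
Sat(q ∨ A[¬r U a]) = {n0, n1, n4, n5, n6}
Sat(EX (q ∨ A[¬r U a])) = {s : some successor in {n0, n1, n4, n5, n6}} = {n0, n1, n2, n3, n5}
|Sat(EX (q ∨ A[¬r U a]))| = |{n0, n1, n2, n3, n5}| = 5.

5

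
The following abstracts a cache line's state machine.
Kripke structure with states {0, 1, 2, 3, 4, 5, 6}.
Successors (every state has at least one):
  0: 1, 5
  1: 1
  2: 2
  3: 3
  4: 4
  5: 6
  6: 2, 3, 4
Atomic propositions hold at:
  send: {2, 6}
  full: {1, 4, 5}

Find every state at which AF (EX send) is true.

{2, 5, 6}

Sat(EX send) = {s : some successor in {2, 6}} = {2, 5, 6}
AF (EX send): least fixpoint, start Z0 = {2, 5, 6}, add states with every successor in Z. Already a fixed point.
Sat(AF (EX send)) = {2, 5, 6}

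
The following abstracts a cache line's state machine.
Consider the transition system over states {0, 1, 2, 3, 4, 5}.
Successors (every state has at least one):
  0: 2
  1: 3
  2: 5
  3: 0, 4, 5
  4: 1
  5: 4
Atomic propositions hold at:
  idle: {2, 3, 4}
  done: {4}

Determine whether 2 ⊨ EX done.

No

Sat(EX done) = {s : some successor in {4}} = {3, 5}
2 ∉ Sat(EX done) = {3, 5}, so the formula does not hold at 2.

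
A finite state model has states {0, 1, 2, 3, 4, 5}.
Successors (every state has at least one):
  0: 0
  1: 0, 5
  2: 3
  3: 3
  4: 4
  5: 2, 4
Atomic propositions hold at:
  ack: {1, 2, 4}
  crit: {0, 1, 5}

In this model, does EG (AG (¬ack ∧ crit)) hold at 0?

Yes

Sat(¬ack) = {0, 3, 5}
Sat(¬ack ∧ crit) = {0, 5}
AG (¬ack ∧ crit): greatest fixpoint, start Z0 = {0, 5}, keep only states in Sat with every successor in Z. Z1 = {0}; fixed.
Sat(AG (¬ack ∧ crit)) = {0}
EG (AG (¬ack ∧ crit)): greatest fixpoint, start Z0 = {0}, keep only states in Sat with some successor in Z. Already a fixed point.
Sat(EG (AG (¬ack ∧ crit))) = {0}
0 ∈ Sat(EG (AG (¬ack ∧ crit))) = {0}, so the formula holds at 0.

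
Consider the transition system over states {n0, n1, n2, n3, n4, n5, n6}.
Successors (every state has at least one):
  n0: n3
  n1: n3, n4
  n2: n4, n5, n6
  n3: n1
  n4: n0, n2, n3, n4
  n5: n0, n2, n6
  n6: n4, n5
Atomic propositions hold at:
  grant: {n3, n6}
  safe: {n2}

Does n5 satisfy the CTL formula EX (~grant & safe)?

Yes

Sat(~grant) = {n0, n1, n2, n4, n5}
Sat(~grant & safe) = {n2}
Sat(EX (~grant & safe)) = {s : some successor in {n2}} = {n4, n5}
n5 ∈ Sat(EX (~grant & safe)) = {n4, n5}, so the formula holds at n5.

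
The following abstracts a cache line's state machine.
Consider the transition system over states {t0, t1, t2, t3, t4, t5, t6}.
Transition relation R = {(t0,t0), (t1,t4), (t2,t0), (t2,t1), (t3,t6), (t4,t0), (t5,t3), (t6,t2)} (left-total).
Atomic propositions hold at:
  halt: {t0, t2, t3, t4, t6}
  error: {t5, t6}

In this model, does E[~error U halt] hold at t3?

Sat(~error) = {t0, t1, t2, t3, t4}
E[~error U halt]: least fixpoint, start Z0 = Sat(halt) = {t0, t2, t3, t4, t6}, add states in Sat(~error) with some successor in Z. Z1 = {t0, t1, t2, t3, t4, t6}; fixed.
Sat(E[~error U halt]) = {t0, t1, t2, t3, t4, t6}
t3 ∈ Sat(E[~error U halt]) = {t0, t1, t2, t3, t4, t6}, so the formula holds at t3.

Yes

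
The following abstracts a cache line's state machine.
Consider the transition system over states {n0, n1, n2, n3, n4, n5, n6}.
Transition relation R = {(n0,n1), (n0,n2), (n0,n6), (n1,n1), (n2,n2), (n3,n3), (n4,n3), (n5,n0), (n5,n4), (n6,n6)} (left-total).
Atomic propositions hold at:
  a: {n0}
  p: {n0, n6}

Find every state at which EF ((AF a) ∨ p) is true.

{n0, n5, n6}

AF a: least fixpoint, start Z0 = {n0}, add states with every successor in Z. Already a fixed point.
Sat(AF a) = {n0}
Sat((AF a) ∨ p) = {n0, n6}
EF ((AF a) ∨ p): least fixpoint, start Z0 = {n0, n6}, add states with some successor in Z. Z1 = {n0, n5, n6}; fixed.
Sat(EF ((AF a) ∨ p)) = {n0, n5, n6}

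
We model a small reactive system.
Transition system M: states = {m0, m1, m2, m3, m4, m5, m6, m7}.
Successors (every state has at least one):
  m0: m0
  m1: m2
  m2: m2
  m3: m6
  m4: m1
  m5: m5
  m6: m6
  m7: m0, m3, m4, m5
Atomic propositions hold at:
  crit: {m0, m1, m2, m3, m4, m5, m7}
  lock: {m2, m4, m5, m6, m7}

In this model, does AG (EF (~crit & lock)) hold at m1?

Sat(~crit) = {m6}
Sat(~crit & lock) = {m6}
EF (~crit & lock): least fixpoint, start Z0 = {m6}, add states with some successor in Z. Z1 = {m3, m6}; Z2 = {m3, m6, m7}; fixed.
Sat(EF (~crit & lock)) = {m3, m6, m7}
AG (EF (~crit & lock)): greatest fixpoint, start Z0 = {m3, m6, m7}, keep only states in Sat with every successor in Z. Z1 = {m3, m6}; fixed.
Sat(AG (EF (~crit & lock))) = {m3, m6}
m1 ∉ Sat(AG (EF (~crit & lock))) = {m3, m6}, so the formula does not hold at m1.

No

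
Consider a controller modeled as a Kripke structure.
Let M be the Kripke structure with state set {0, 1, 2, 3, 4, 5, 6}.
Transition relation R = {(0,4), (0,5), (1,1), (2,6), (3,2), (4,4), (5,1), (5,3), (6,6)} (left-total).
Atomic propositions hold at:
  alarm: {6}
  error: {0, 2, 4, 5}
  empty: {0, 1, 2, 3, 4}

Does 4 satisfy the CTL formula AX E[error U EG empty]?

Yes

EG empty: greatest fixpoint, start Z0 = {0, 1, 2, 3, 4}, keep only states in Sat with some successor in Z. Z1 = {0, 1, 3, 4}; Z2 = {0, 1, 4}; fixed.
Sat(EG empty) = {0, 1, 4}
E[error U EG empty]: least fixpoint, start Z0 = Sat(EG empty) = {0, 1, 4}, add states in Sat(error) with some successor in Z. Z1 = {0, 1, 4, 5}; fixed.
Sat(E[error U EG empty]) = {0, 1, 4, 5}
Sat(AX E[error U EG empty]) = {s : every successor in {0, 1, 4, 5}} = {0, 1, 4}
4 ∈ Sat(AX E[error U EG empty]) = {0, 1, 4}, so the formula holds at 4.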